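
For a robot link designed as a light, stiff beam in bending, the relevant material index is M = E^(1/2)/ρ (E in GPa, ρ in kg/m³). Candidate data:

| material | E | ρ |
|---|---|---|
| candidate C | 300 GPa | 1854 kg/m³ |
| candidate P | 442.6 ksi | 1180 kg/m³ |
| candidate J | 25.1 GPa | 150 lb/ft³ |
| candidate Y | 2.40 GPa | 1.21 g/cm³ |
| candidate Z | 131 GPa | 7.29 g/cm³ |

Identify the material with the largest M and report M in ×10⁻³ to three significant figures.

candidate C, M = 9.34×10⁻³

Putting every candidate on a common basis:
  candidate C: E = 300.0 GPa, ρ = 1854 kg/m³
  candidate P: E = 3.052 GPa, ρ = 1180 kg/m³
  candidate J: E = 25.10 GPa, ρ = 2403 kg/m³
  candidate Y: E = 2.400 GPa, ρ = 1210 kg/m³
  candidate Z: E = 131.0 GPa, ρ = 7290 kg/m³
  candidate C: M = 9.34×10⁻³
  candidate J: M = 2.09×10⁻³
  candidate Z: M = 1.57×10⁻³
  candidate P: M = 1.48×10⁻³
  candidate Y: M = 1.28×10⁻³
Candidate C ranks first.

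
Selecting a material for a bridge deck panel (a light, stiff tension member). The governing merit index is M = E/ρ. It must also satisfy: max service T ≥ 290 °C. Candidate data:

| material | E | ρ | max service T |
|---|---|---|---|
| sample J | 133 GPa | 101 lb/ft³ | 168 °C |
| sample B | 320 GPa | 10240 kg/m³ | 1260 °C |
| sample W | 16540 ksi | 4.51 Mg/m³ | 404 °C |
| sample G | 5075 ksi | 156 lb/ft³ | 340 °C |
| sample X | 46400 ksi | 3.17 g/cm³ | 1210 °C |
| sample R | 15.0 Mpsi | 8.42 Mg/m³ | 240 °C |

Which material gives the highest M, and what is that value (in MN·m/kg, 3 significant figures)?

sample X, M = 101 MN·m/kg

Screen on constraints: max service T ≥ 290 °C. Survivors: sample B, sample W, sample G, sample X.
Normalizing units and computing the index:
  sample B: E = 320.0 GPa, ρ = 10240 kg/m³
  sample W: E = 114.0 GPa, ρ = 4510 kg/m³
  sample G: E = 34.99 GPa, ρ = 2499 kg/m³
  sample X: E = 319.9 GPa, ρ = 3170 kg/m³
  sample X: M = 101 MN·m/kg
  sample B: M = 31.2 MN·m/kg
  sample W: M = 25.3 MN·m/kg
  sample G: M = 14.0 MN·m/kg
Sample X has the largest M.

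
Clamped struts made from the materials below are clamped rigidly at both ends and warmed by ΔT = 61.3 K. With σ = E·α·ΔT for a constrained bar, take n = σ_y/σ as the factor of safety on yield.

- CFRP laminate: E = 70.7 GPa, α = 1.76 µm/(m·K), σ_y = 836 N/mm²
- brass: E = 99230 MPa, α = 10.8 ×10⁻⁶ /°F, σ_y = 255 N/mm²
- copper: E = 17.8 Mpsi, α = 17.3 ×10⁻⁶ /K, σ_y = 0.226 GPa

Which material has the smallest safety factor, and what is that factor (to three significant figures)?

Per material, after unit conversion:
  CFRP laminate: E = 70.70, α = 1.76, σ_y = 836.0 → σ = 7.63 MPa, n = 110
  brass: E = 99.23, α = 19.4, σ_y = 255.0 → σ = 118 MPa, n = 2.16
  copper: E = 122.7, α = 17.3, σ_y = 226.0 → σ = 130 MPa, n = 1.74
The minimum is copper at n = 1.74.

copper, n = 1.74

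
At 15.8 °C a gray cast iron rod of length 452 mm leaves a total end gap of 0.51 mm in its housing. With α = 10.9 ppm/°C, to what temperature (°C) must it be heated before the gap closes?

α·L₀·ΔT = 0.51 mm ⇒ ΔT = 0.51 / (10.9×10⁻⁶ × 452.0) = 103.5 K.
T = 15.8 + 103.5 = 119.3 °C.

119 °C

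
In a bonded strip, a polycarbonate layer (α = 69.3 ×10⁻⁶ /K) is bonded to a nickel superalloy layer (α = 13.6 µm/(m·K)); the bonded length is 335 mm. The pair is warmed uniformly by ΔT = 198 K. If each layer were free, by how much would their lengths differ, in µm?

3690 µm

Δα = |69.3 − 13.6|×10⁻⁶/K = 55.7×10⁻⁶/K.
ΔL_mismatch = Δα·L·ΔT = 55.7×10⁻⁶ × 335.0 mm × 198.0 K = 3690 µm.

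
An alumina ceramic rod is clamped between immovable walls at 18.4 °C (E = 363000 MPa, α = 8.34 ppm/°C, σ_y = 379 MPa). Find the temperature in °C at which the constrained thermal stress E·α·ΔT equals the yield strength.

144 °C

E = 363000 MPa = 363.0 GPa.
E·α·ΔT = 379.0 MPa ⇒ ΔT = 379.0 / (363.0×10³ × 8.34×10⁻⁶) = 125.2 K.
T = 18.4 + 125.2 = 143.6 °C.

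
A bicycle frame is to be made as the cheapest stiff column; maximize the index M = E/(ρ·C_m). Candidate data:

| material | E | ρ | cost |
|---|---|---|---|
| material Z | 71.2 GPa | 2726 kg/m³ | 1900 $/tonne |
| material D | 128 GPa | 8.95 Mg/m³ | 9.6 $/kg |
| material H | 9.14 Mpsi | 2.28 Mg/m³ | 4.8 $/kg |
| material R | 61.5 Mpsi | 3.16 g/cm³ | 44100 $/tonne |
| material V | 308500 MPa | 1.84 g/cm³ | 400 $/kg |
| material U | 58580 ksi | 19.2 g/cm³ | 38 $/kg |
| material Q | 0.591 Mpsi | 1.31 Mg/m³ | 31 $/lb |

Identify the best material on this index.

In SI units:
  material Z: E = 71.20 GPa, ρ = 2726 kg/m³, cost = 1.900 $/kg
  material D: E = 128.0 GPa, ρ = 8950 kg/m³, cost = 9.600 $/kg
  material H: E = 63.02 GPa, ρ = 2280 kg/m³, cost = 4.800 $/kg
  material R: E = 424.0 GPa, ρ = 3160 kg/m³, cost = 44.10 $/kg
  material V: E = 308.5 GPa, ρ = 1840 kg/m³, cost = 400.0 $/kg
  material U: E = 403.9 GPa, ρ = 19200 kg/m³, cost = 38.00 $/kg
  material Q: E = 4.075 GPa, ρ = 1310 kg/m³, cost = 68.34 $/kg
  material Z: M = 13.7 MN·m per $
  material H: M = 5.76 MN·m per $
  material R: M = 3.04 MN·m per $
  material D: M = 1.49 MN·m per $
  material U: M = 0.554 MN·m per $
  material V: M = 0.419 MN·m per $
  material Q: M = 0.0455 MN·m per $
Material Z has the largest M.

material Z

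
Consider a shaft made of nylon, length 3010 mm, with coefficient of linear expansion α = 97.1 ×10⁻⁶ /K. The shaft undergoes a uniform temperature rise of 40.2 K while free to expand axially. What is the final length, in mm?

3021.7 mm

ΔL = α·L₀·ΔT = 97.1×10⁻⁶ × 3010 mm × 40.20 K = 11.7 mm.
L = L₀ + ΔL = 3010 + 11.7 = 3021.7 mm.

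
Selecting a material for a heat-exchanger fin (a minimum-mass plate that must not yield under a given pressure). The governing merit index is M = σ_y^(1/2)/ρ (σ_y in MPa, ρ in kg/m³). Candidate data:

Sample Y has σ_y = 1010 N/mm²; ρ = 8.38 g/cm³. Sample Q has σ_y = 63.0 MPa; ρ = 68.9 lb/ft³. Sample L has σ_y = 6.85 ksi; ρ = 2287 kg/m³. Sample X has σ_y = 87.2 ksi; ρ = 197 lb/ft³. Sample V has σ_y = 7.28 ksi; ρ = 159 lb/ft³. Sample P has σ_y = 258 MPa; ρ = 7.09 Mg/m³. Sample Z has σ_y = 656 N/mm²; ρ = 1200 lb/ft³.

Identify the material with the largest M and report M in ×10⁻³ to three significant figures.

Normalizing units and computing the index:
  sample Y: σ_y = 1010 MPa, ρ = 8380 kg/m³
  sample Q: σ_y = 63.00 MPa, ρ = 1104 kg/m³
  sample L: σ_y = 47.23 MPa, ρ = 2287 kg/m³
  sample X: σ_y = 601.2 MPa, ρ = 3156 kg/m³
  sample V: σ_y = 50.19 MPa, ρ = 2547 kg/m³
  sample P: σ_y = 258.0 MPa, ρ = 7090 kg/m³
  sample Z: σ_y = 656.0 MPa, ρ = 19220 kg/m³
  sample X: M = 7.77×10⁻³
  sample Q: M = 7.19×10⁻³
  sample Y: M = 3.79×10⁻³
  sample L: M = 3.00×10⁻³
  sample V: M = 2.78×10⁻³
  sample P: M = 2.27×10⁻³
  sample Z: M = 1.33×10⁻³
Sample X ranks first.

sample X, M = 7.77×10⁻³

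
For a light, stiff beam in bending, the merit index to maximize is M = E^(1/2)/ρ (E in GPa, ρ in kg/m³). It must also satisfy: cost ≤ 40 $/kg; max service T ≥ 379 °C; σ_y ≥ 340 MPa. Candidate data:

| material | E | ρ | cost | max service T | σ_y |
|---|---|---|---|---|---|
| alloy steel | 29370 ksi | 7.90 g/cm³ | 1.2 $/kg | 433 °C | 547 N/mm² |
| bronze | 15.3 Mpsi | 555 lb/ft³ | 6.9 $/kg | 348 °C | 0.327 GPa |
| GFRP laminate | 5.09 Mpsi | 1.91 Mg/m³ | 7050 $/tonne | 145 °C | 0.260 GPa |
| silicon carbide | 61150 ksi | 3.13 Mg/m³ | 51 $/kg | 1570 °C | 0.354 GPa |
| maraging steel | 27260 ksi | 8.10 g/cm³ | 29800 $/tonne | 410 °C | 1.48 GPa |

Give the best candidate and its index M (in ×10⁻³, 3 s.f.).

alloy steel, M = 1.80×10⁻³

Screen on constraints: cost ≤ 40 $/kg; max service T ≥ 379 °C; σ_y ≥ 340 MPa. Survivors: alloy steel, maraging steel.
Normalizing units and computing the index:
  alloy steel: E = 202.5 GPa, ρ = 7900 kg/m³
  maraging steel: E = 188.0 GPa, ρ = 8100 kg/m³
  alloy steel: M = 1.80×10⁻³
  maraging steel: M = 1.69×10⁻³
Alloy steel has the largest M.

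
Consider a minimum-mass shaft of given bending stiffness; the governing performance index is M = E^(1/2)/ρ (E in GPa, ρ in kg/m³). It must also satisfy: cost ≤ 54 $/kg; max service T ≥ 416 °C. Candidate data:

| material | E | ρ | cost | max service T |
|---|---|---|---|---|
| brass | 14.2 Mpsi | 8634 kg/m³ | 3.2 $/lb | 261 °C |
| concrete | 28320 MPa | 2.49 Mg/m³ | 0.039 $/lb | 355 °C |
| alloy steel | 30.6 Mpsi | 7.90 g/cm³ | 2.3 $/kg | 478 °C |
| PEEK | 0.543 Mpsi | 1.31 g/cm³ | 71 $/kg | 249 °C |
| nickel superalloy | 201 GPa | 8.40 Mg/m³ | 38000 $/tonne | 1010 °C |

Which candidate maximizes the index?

Screen on constraints: cost ≤ 54 $/kg; max service T ≥ 416 °C. Survivors: alloy steel, nickel superalloy.
In SI units:
  alloy steel: E = 211.0 GPa, ρ = 7900 kg/m³
  nickel superalloy: E = 201.0 GPa, ρ = 8400 kg/m³
  alloy steel: M = 1.84×10⁻³
  nickel superalloy: M = 1.69×10⁻³
Alloy steel has the largest M.

alloy steel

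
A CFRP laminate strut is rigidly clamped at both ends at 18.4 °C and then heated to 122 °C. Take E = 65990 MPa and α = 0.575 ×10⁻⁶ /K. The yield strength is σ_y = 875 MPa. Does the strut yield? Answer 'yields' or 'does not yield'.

E = 65990 MPa = 65.99 GPa.
ΔT = 103.6 K. Constrained thermal stress σ = E·α·ΔT = 65.99×10³ MPa × 0.575×10⁻⁶ × 103.6 = 3.93 MPa (compressive).
Compare to σ_y = 875 MPa: σ < σ_y, so it does not yield.

does not yield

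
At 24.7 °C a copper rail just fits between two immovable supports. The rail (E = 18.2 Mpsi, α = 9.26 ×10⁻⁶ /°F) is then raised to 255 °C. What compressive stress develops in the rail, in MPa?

482 MPa

E = 18.2 Mpsi = 125.5 GPa.
α = 9.26×10⁻⁶/°F × 9/5 = 16.7×10⁻⁶/K.
ΔT = 230.3 K. Constrained thermal stress σ = E·α·ΔT = 125.5×10³ MPa × 16.7×10⁻⁶ × 230.3 = 482 MPa (compressive).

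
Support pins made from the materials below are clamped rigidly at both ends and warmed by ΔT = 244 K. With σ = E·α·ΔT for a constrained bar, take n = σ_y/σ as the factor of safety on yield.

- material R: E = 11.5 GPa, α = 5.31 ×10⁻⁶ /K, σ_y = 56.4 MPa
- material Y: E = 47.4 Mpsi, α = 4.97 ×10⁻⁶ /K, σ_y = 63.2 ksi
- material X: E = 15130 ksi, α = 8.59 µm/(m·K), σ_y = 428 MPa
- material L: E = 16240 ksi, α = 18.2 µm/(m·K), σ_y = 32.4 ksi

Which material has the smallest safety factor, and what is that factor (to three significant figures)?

material L, n = 0.449

Converting E to GPa, α to ×10⁻⁶/K, σ_y to MPa, then σ and n for each:
  material R: E = 11.50, α = 5.31, σ_y = 56.40 → σ = 14.9 MPa, n = 3.79
  material Y: E = 326.8, α = 4.97, σ_y = 435.7 → σ = 396 MPa, n = 1.10
  material X: E = 104.3, α = 8.59, σ_y = 428.0 → σ = 219 MPa, n = 1.96
  material L: E = 112.0, α = 18.2, σ_y = 223.4 → σ = 497 MPa, n = 0.449
Material L has the lowest safety factor, n = 0.449.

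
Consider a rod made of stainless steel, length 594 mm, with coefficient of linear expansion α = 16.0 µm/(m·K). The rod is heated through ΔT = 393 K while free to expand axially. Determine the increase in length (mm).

ΔL = α·L₀·ΔT = 16.0×10⁻⁶ × 594 mm × 393.0 K = 3.74 mm.

3.74 mm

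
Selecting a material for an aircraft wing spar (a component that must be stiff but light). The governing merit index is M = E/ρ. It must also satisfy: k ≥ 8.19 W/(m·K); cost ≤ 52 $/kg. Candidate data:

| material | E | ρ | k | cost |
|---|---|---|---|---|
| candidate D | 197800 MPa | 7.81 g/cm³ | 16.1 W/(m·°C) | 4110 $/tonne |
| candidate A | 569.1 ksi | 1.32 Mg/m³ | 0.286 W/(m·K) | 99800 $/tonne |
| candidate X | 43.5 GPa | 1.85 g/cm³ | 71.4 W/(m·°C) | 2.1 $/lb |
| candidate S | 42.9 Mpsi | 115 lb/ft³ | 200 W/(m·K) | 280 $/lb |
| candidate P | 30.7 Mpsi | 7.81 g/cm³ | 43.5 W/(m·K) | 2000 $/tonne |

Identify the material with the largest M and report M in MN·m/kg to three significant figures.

Screen on constraints: k ≥ 8.19 W/(m·K); cost ≤ 52 $/kg. Survivors: candidate D, candidate X, candidate P.
After converting to SI:
  candidate D: E = 197.8 GPa, ρ = 7810 kg/m³
  candidate X: E = 43.50 GPa, ρ = 1850 kg/m³
  candidate P: E = 211.7 GPa, ρ = 7810 kg/m³
  candidate P: M = 27.1 MN·m/kg
  candidate D: M = 25.3 MN·m/kg
  candidate X: M = 23.5 MN·m/kg
Candidate P ranks first.

candidate P, M = 27.1 MN·m/kg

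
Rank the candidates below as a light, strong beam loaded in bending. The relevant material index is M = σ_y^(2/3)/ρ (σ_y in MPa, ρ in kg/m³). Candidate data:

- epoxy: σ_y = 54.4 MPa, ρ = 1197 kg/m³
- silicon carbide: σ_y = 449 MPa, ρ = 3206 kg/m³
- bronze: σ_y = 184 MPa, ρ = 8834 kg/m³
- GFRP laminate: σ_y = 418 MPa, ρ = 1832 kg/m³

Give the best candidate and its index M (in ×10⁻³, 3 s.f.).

Per-candidate index values:
  GFRP laminate: M = 30.5×10⁻³
  silicon carbide: M = 18.3×10⁻³
  epoxy: M = 12.0×10⁻³
  bronze: M = 3.66×10⁻³
GFRP laminate has the largest M.

GFRP laminate, M = 30.5×10⁻³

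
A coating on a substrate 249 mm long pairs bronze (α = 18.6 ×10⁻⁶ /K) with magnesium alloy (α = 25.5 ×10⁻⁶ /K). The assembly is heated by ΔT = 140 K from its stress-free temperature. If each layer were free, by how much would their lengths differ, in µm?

Δα = |18.6 − 25.5|×10⁻⁶/K = 6.90×10⁻⁶/K.
ΔL_mismatch = Δα·L·ΔT = 6.90×10⁻⁶ × 249.0 mm × 140.0 K = 241 µm.

241 µm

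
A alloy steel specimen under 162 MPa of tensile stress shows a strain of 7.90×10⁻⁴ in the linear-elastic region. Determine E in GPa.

205 GPa

E = σ/ε = 162 MPa / 7.90×10⁻⁴ = 205100 MPa = 205 GPa.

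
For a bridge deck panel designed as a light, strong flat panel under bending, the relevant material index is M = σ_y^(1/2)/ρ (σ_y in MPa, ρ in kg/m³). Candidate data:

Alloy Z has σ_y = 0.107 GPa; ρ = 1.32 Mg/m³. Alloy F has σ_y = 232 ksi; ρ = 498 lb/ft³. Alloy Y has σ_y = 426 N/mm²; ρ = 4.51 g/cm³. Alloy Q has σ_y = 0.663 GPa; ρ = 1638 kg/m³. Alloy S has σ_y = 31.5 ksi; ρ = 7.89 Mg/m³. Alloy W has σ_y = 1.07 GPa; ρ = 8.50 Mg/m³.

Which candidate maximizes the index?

alloy Q

Normalizing units and computing the index:
  alloy Z: σ_y = 107.0 MPa, ρ = 1320 kg/m³
  alloy F: σ_y = 1600 MPa, ρ = 7977 kg/m³
  alloy Y: σ_y = 426.0 MPa, ρ = 4510 kg/m³
  alloy Q: σ_y = 663.0 MPa, ρ = 1638 kg/m³
  alloy S: σ_y = 217.2 MPa, ρ = 7890 kg/m³
  alloy W: σ_y = 1070 MPa, ρ = 8500 kg/m³
  alloy Q: M = 15.7×10⁻³
  alloy Z: M = 7.84×10⁻³
  alloy F: M = 5.01×10⁻³
  alloy Y: M = 4.58×10⁻³
  alloy W: M = 3.85×10⁻³
  alloy S: M = 1.87×10⁻³
Highest index: alloy Q.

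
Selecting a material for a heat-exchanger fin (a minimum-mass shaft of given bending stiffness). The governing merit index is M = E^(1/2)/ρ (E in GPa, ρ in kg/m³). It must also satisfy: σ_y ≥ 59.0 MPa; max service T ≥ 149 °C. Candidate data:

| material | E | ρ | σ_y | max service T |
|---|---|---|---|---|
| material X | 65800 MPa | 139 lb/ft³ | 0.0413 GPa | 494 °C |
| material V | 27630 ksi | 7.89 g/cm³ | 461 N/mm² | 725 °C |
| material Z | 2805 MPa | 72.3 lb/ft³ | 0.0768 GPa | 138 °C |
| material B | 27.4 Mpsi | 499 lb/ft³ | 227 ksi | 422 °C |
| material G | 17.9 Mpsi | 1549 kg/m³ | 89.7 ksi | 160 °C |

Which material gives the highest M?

Screen on constraints: σ_y ≥ 59.0 MPa; max service T ≥ 149 °C. Survivors: material V, material B, material G.
Convert each candidate to consistent units, then evaluate M:
  material V: E = 190.5 GPa, ρ = 7890 kg/m³
  material B: E = 188.9 GPa, ρ = 7993 kg/m³
  material G: E = 123.4 GPa, ρ = 1549 kg/m³
  material G: M = 7.17×10⁻³
  material V: M = 1.75×10⁻³
  material B: M = 1.72×10⁻³
Material G has the largest M.

material G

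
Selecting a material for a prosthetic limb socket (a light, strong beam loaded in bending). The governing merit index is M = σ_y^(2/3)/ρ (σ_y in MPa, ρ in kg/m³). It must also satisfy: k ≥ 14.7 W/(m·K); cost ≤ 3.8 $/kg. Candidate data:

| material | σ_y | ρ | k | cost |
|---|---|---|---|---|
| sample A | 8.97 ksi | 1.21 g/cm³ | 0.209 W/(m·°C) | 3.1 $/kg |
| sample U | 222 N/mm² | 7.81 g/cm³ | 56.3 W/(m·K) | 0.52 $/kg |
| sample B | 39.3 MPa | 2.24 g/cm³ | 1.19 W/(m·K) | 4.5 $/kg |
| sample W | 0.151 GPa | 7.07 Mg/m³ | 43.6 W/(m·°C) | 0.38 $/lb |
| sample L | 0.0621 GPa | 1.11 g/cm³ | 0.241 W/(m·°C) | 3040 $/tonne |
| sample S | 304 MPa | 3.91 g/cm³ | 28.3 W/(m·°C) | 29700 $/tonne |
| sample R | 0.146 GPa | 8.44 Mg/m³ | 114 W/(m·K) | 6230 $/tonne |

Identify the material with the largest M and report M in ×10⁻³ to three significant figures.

Screen on constraints: k ≥ 14.7 W/(m·K); cost ≤ 3.8 $/kg. Survivors: sample U, sample W.
In SI units:
  sample U: σ_y = 222.0 MPa, ρ = 7810 kg/m³
  sample W: σ_y = 151.0 MPa, ρ = 7070 kg/m³
  sample U: M = 4.69×10⁻³
  sample W: M = 4.01×10⁻³
The maximum is for sample U.

sample U, M = 4.69×10⁻³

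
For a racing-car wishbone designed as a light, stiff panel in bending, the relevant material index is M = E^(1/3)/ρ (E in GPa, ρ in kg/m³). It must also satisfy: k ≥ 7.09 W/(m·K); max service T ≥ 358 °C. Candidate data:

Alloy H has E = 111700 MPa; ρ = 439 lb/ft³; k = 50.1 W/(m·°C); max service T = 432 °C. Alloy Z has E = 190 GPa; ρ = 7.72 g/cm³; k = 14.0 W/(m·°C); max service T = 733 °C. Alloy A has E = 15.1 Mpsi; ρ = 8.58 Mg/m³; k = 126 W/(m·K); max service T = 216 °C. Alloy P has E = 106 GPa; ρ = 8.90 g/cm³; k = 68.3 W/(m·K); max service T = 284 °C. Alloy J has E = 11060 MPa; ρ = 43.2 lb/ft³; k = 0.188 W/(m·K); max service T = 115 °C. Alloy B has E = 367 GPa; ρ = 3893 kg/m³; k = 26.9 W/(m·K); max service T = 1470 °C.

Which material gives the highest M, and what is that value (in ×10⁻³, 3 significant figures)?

alloy B, M = 1.84×10⁻³

Screen on constraints: k ≥ 7.09 W/(m·K); max service T ≥ 358 °C. Survivors: alloy H, alloy Z, alloy B.
Putting every candidate on a common basis:
  alloy H: E = 111.7 GPa, ρ = 7032 kg/m³
  alloy Z: E = 190.0 GPa, ρ = 7720 kg/m³
  alloy B: E = 367.0 GPa, ρ = 3893 kg/m³
  alloy B: M = 1.84×10⁻³
  alloy Z: M = 0.745×10⁻³
  alloy H: M = 0.685×10⁻³
Highest index: alloy B.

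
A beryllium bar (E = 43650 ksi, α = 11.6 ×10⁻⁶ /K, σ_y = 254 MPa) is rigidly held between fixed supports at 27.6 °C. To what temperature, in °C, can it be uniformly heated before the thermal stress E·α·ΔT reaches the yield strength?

100 °C

E = 43650 ksi = 301.0 GPa.
E·α·ΔT = 254.0 MPa ⇒ ΔT = 254.0 / (301.0×10³ × 11.6×10⁻⁶) = 72.76 K.
T = 27.6 + 72.76 = 100.4 °C.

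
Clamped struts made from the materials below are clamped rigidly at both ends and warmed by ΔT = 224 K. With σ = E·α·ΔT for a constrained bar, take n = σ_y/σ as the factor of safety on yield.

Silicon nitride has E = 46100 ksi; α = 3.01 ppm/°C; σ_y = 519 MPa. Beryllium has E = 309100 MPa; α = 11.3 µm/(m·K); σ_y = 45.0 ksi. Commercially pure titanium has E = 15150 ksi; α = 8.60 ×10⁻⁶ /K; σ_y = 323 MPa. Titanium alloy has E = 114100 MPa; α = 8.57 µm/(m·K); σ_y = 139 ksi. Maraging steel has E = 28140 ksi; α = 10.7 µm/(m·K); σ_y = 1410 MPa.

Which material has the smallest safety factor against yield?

Converting E to GPa, α to ×10⁻⁶/K, σ_y to MPa, then σ and n for each:
  silicon nitride: E = 317.8, α = 3.01, σ_y = 519.0 → σ = 214 MPa, n = 2.42
  beryllium: E = 309.1, α = 11.3, σ_y = 310.3 → σ = 782 MPa, n = 0.397
  commercially pure titanium: E = 104.5, α = 8.60, σ_y = 323.0 → σ = 201 MPa, n = 1.61
  titanium alloy: E = 114.1, α = 8.57, σ_y = 958.4 → σ = 219 MPa, n = 4.38
  maraging steel: E = 194.0, α = 10.7, σ_y = 1410 → σ = 465 MPa, n = 3.03
Beryllium has the lowest safety factor, n = 0.397.

beryllium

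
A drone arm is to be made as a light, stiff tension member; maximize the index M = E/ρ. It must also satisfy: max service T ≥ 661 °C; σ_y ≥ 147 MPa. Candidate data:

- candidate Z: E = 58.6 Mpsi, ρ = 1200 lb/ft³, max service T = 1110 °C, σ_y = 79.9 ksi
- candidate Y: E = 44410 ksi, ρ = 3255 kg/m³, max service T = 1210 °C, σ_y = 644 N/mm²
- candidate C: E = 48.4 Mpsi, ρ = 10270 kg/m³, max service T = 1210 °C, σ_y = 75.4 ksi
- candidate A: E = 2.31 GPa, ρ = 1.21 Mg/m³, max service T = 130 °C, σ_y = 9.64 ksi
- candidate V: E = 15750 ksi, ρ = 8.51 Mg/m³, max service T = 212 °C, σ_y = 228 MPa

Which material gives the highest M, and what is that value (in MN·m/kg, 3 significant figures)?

Screen on constraints: max service T ≥ 661 °C; σ_y ≥ 147 MPa. Survivors: candidate Z, candidate Y, candidate C.
Convert each candidate to consistent units, then evaluate M:
  candidate Z: E = 404.0 GPa, ρ = 19220 kg/m³
  candidate Y: E = 306.2 GPa, ρ = 3255 kg/m³
  candidate C: E = 333.7 GPa, ρ = 10270 kg/m³
  candidate Y: M = 94.1 MN·m/kg
  candidate C: M = 32.5 MN·m/kg
  candidate Z: M = 21.0 MN·m/kg
The maximum is for candidate Y.

candidate Y, M = 94.1 MN·m/kg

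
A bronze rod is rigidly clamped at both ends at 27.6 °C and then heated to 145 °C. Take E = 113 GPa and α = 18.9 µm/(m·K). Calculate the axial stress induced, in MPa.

ΔT = 117.4 K. Constrained thermal stress σ = E·α·ΔT = 113.0×10³ MPa × 18.9×10⁻⁶ × 117.4 = 251 MPa (compressive).

251 MPa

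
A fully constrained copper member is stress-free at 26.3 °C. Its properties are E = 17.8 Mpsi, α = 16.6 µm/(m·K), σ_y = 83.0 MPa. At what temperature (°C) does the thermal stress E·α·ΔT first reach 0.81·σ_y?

59.3 °C

E = 17.8 Mpsi = 122.7 GPa.
E·α·ΔT = 67.23 MPa ⇒ ΔT = 67.23 / (122.7×10³ × 16.6×10⁻⁶) = 33.00 K.
T = 26.3 + 33.00 = 59.30 °C.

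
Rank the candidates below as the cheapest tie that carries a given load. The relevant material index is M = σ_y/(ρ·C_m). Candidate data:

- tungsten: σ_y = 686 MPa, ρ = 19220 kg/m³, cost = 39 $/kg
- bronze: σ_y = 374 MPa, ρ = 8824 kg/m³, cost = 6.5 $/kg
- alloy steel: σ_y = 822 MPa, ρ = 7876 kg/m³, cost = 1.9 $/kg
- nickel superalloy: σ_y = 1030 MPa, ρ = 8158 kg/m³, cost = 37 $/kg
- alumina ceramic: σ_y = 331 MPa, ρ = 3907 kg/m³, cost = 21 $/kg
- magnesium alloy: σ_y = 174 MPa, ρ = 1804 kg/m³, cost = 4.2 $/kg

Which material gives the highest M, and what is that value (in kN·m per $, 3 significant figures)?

alloy steel, M = 54.9 kN·m per $

Per-candidate index values:
  alloy steel: M = 54.9 kN·m per $
  magnesium alloy: M = 23.0 kN·m per $
  bronze: M = 6.52 kN·m per $
  alumina ceramic: M = 4.03 kN·m per $
  nickel superalloy: M = 3.41 kN·m per $
  tungsten: M = 0.915 kN·m per $
The maximum is for alloy steel.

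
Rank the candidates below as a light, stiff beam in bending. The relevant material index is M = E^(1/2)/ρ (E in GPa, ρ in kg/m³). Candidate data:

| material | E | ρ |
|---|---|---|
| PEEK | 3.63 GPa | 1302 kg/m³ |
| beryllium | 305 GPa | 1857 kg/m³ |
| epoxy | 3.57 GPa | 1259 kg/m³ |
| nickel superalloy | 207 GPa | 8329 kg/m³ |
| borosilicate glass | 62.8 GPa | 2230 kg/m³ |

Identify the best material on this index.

beryllium

Per-candidate index values:
  beryllium: M = 9.40×10⁻³
  borosilicate glass: M = 3.55×10⁻³
  nickel superalloy: M = 1.73×10⁻³
  epoxy: M = 1.50×10⁻³
  PEEK: M = 1.46×10⁻³
Beryllium has the largest M.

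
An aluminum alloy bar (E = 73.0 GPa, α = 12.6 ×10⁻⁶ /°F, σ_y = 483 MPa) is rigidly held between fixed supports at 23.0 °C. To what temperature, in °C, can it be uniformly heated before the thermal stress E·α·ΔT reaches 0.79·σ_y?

253 °C

α = 12.6×10⁻⁶/°F × 9/5 = 22.7×10⁻⁶/K.
E·α·ΔT = 381.6 MPa ⇒ ΔT = 381.6 / (73.00×10³ × 22.7×10⁻⁶) = 230.5 K.
T = 23.0 + 230.5 = 253.5 °C.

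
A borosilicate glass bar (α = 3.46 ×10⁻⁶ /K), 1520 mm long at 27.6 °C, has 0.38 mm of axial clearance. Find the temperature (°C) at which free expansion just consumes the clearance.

α·L₀·ΔT = 0.38 mm ⇒ ΔT = 0.38 / (3.46×10⁻⁶ × 1520.0) = 72.25 K.
T = 27.6 + 72.25 = 99.85 °C.

99.9 °C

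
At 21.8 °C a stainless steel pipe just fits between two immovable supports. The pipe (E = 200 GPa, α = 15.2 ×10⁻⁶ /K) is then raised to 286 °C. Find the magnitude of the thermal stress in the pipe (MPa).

803 MPa

ΔT = 264.2 K. Constrained thermal stress σ = E·α·ΔT = 200.0×10³ MPa × 15.2×10⁻⁶ × 264.2 = 803 MPa (compressive).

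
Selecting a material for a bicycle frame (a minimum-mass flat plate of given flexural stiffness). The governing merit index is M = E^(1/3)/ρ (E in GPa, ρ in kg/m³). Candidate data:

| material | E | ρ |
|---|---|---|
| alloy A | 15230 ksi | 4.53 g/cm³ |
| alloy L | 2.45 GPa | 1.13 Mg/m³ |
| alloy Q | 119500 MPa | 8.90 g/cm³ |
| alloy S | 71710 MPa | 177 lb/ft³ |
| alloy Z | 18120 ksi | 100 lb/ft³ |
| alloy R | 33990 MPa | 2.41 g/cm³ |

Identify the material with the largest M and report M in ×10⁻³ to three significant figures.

alloy Z, M = 3.12×10⁻³

Convert each candidate to consistent units, then evaluate M:
  alloy A: E = 105.0 GPa, ρ = 4530 kg/m³
  alloy L: E = 2.450 GPa, ρ = 1130 kg/m³
  alloy Q: E = 119.5 GPa, ρ = 8900 kg/m³
  alloy S: E = 71.71 GPa, ρ = 2835 kg/m³
  alloy Z: E = 124.9 GPa, ρ = 1602 kg/m³
  alloy R: E = 33.99 GPa, ρ = 2410 kg/m³
  alloy Z: M = 3.12×10⁻³
  alloy S: M = 1.47×10⁻³
  alloy R: M = 1.34×10⁻³
  alloy L: M = 1.19×10⁻³
  alloy A: M = 1.04×10⁻³
  alloy Q: M = 0.553×10⁻³
Alloy Z has the largest M.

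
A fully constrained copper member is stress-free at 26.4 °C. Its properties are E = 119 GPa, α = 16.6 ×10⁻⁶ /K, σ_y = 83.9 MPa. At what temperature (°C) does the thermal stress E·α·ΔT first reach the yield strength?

E·α·ΔT = 83.90 MPa ⇒ ΔT = 83.90 / (119.0×10³ × 16.6×10⁻⁶) = 42.47 K.
T = 26.4 + 42.47 = 68.87 °C.

68.9 °C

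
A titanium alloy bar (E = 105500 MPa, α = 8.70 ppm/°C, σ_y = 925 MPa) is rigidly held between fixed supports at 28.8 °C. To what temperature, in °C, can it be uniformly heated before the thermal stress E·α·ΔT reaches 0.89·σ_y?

E = 105500 MPa = 105.5 GPa.
E·α·ΔT = 823.2 MPa ⇒ ΔT = 823.2 / (105.5×10³ × 8.70×10⁻⁶) = 896.9 K.
T = 28.8 + 896.9 = 925.7 °C.

926 °C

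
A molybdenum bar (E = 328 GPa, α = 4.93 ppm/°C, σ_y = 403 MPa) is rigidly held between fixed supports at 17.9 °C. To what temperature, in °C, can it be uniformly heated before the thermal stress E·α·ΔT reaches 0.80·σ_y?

217 °C

E·α·ΔT = 322.4 MPa ⇒ ΔT = 322.4 / (328.0×10³ × 4.93×10⁻⁶) = 199.4 K.
T = 17.9 + 199.4 = 217.3 °C.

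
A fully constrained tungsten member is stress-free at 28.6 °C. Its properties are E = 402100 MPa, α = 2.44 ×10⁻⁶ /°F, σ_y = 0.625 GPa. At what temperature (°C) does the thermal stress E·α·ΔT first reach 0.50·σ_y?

E = 402100 MPa = 402.1 GPa.
α = 2.44×10⁻⁶/°F × 9/5 = 4.39×10⁻⁶/K.
σ_y = 0.625 GPa = 625.0 MPa.
E·α·ΔT = 312.5 MPa ⇒ ΔT = 312.5 / (402.1×10³ × 4.39×10⁻⁶) = 177.0 K.
T = 28.6 + 177.0 = 205.6 °C.

206 °C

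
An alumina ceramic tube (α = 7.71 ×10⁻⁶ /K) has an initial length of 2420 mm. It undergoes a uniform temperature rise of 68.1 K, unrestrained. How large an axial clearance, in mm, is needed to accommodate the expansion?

1.27 mm

ΔL = α·L₀·ΔT = 7.71×10⁻⁶ × 2420 mm × 68.10 K = 1.27 mm.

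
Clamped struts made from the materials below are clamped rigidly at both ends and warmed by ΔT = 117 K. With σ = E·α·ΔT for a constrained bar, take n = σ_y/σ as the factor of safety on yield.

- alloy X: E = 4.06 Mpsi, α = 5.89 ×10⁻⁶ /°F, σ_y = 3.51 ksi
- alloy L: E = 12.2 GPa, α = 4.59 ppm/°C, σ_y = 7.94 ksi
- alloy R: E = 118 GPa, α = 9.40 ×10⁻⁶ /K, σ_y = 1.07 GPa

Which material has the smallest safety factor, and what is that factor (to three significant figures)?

alloy X, n = 0.697

Converting E to GPa, α to ×10⁻⁶/K, σ_y to MPa, then σ and n for each:
  alloy X: E = 27.99, α = 10.6, σ_y = 24.20 → σ = 34.7 MPa, n = 0.697
  alloy L: E = 12.20, α = 4.59, σ_y = 54.74 → σ = 6.55 MPa, n = 8.36
  alloy R: E = 118.0, α = 9.40, σ_y = 1070 → σ = 130 MPa, n = 8.24
The minimum is alloy X at n = 0.697.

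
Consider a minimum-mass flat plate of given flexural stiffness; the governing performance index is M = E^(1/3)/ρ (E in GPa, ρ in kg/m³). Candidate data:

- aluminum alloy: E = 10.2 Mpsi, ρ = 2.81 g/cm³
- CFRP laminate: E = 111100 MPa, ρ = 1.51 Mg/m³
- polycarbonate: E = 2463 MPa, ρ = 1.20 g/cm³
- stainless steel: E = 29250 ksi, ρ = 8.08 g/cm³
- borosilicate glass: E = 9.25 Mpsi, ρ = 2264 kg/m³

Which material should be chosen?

CFRP laminate

Convert each candidate to consistent units, then evaluate M:
  aluminum alloy: E = 70.33 GPa, ρ = 2810 kg/m³
  CFRP laminate: E = 111.1 GPa, ρ = 1510 kg/m³
  polycarbonate: E = 2.463 GPa, ρ = 1200 kg/m³
  stainless steel: E = 201.7 GPa, ρ = 8080 kg/m³
  borosilicate glass: E = 63.78 GPa, ρ = 2264 kg/m³
  CFRP laminate: M = 3.18×10⁻³
  borosilicate glass: M = 1.76×10⁻³
  aluminum alloy: M = 1.47×10⁻³
  polycarbonate: M = 1.13×10⁻³
  stainless steel: M = 0.726×10⁻³
Highest index: CFRP laminate.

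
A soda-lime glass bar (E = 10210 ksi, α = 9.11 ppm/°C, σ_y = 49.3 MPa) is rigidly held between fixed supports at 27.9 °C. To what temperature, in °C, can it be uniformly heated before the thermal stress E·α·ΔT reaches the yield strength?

105 °C

E = 10210 ksi = 70.40 GPa.
E·α·ΔT = 49.30 MPa ⇒ ΔT = 49.30 / (70.40×10³ × 9.11×10⁻⁶) = 76.87 K.
T = 27.9 + 76.87 = 104.8 °C.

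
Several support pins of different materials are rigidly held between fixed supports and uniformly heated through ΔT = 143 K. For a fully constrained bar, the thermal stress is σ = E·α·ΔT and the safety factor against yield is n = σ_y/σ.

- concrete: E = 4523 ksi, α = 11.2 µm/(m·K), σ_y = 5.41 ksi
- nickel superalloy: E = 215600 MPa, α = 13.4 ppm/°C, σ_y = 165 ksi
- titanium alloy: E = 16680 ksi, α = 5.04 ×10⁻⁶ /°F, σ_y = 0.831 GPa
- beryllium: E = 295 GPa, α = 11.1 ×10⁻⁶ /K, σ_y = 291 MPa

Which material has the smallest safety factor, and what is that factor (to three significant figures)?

beryllium, n = 0.621

Per material, after unit conversion:
  concrete: E = 31.18, α = 11.2, σ_y = 37.30 → σ = 49.9 MPa, n = 0.747
  nickel superalloy: E = 215.6, α = 13.4, σ_y = 1138 → σ = 413 MPa, n = 2.75
  titanium alloy: E = 115.0, α = 9.07, σ_y = 831.0 → σ = 149 MPa, n = 5.57
  beryllium: E = 295.0, α = 11.1, σ_y = 291.0 → σ = 468 MPa, n = 0.621
Smallest n: beryllium with n = 0.621.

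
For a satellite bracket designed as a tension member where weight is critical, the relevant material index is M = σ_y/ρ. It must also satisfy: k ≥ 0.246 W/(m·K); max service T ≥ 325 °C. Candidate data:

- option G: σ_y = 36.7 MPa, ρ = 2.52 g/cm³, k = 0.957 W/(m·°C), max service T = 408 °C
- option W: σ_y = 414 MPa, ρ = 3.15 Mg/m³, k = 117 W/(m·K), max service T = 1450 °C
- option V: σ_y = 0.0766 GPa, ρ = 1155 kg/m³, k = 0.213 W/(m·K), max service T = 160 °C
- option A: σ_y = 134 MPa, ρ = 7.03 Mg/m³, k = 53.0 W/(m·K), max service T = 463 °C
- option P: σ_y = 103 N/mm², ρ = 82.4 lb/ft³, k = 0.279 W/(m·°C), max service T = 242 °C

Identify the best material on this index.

Screen on constraints: k ≥ 0.246 W/(m·K); max service T ≥ 325 °C. Survivors: option G, option W, option A.
Normalizing units and computing the index:
  option G: σ_y = 36.70 MPa, ρ = 2520 kg/m³
  option W: σ_y = 414.0 MPa, ρ = 3150 kg/m³
  option A: σ_y = 134.0 MPa, ρ = 7030 kg/m³
  option W: M = 131 kN·m/kg
  option A: M = 19.1 kN·m/kg
  option G: M = 14.6 kN·m/kg
Option W ranks first.

option W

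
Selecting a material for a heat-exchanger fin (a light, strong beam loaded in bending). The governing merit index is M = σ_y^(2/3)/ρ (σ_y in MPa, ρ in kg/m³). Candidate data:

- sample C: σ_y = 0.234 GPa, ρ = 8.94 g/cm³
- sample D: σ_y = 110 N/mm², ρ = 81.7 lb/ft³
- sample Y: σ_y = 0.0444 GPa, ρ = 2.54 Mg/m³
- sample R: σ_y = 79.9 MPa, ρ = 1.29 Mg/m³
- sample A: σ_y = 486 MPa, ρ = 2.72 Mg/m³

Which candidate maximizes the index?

After converting to SI:
  sample C: σ_y = 234.0 MPa, ρ = 8940 kg/m³
  sample D: σ_y = 110.0 MPa, ρ = 1309 kg/m³
  sample Y: σ_y = 44.40 MPa, ρ = 2540 kg/m³
  sample R: σ_y = 79.90 MPa, ρ = 1290 kg/m³
  sample A: σ_y = 486.0 MPa, ρ = 2720 kg/m³
  sample A: M = 22.7×10⁻³
  sample D: M = 17.5×10⁻³
  sample R: M = 14.4×10⁻³
  sample Y: M = 4.94×10⁻³
  sample C: M = 4.25×10⁻³
Highest index: sample A.

sample A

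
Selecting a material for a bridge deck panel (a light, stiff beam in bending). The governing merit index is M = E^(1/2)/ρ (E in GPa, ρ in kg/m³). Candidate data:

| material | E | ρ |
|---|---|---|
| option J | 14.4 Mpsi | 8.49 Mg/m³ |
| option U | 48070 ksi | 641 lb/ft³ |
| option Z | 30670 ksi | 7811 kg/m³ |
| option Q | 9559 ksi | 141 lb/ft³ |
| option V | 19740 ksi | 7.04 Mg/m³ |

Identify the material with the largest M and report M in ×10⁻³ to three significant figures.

option Q, M = 3.59×10⁻³

Putting every candidate on a common basis:
  option J: E = 99.28 GPa, ρ = 8490 kg/m³
  option U: E = 331.4 GPa, ρ = 10270 kg/m³
  option Z: E = 211.5 GPa, ρ = 7811 kg/m³
  option Q: E = 65.91 GPa, ρ = 2259 kg/m³
  option V: E = 136.1 GPa, ρ = 7040 kg/m³
  option Q: M = 3.59×10⁻³
  option Z: M = 1.86×10⁻³
  option U: M = 1.77×10⁻³
  option V: M = 1.66×10⁻³
  option J: M = 1.17×10⁻³
Option Q has the largest M.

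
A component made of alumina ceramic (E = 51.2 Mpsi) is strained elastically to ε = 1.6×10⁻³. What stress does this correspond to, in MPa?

E = 51.2 Mpsi = 353.0 GPa.
σ = E·ε = 353000 MPa × 1.6×10⁻³ = 565 MPa.

565 MPa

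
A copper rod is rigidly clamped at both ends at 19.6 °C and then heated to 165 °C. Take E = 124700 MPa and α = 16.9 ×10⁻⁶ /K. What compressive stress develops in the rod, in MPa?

306 MPa

E = 124700 MPa = 124.7 GPa.
ΔT = 145.4 K. Constrained thermal stress σ = E·α·ΔT = 124.7×10³ MPa × 16.9×10⁻⁶ × 145.4 = 306 MPa (compressive).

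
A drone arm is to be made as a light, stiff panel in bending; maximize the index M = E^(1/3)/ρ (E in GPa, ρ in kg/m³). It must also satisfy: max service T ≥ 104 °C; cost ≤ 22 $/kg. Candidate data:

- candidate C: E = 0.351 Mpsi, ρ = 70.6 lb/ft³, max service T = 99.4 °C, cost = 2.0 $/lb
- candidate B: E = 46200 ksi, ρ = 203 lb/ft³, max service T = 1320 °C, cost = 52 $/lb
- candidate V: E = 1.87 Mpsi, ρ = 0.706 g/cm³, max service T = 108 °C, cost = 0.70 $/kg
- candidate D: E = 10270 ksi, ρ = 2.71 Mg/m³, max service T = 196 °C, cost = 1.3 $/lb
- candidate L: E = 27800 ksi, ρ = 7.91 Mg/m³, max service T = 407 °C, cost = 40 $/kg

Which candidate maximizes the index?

candidate V

Screen on constraints: max service T ≥ 104 °C; cost ≤ 22 $/kg. Survivors: candidate V, candidate D.
Putting every candidate on a common basis:
  candidate V: E = 12.89 GPa, ρ = 706.0 kg/m³
  candidate D: E = 70.81 GPa, ρ = 2710 kg/m³
  candidate V: M = 3.32×10⁻³
  candidate D: M = 1.53×10⁻³
Highest index: candidate V.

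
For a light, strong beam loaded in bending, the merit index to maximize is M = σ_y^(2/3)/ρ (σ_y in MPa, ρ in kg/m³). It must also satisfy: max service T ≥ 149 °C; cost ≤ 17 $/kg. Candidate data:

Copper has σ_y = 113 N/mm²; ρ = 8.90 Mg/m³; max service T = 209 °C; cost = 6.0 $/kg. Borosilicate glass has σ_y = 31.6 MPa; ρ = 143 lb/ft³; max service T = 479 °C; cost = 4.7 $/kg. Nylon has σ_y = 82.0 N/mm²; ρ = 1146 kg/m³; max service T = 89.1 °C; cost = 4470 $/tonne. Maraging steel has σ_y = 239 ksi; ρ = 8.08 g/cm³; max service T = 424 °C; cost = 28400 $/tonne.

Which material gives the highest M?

borosilicate glass

Screen on constraints: max service T ≥ 149 °C; cost ≤ 17 $/kg. Survivors: copper, borosilicate glass.
In SI units:
  copper: σ_y = 113.0 MPa, ρ = 8900 kg/m³
  borosilicate glass: σ_y = 31.60 MPa, ρ = 2291 kg/m³
  borosilicate glass: M = 4.36×10⁻³
  copper: M = 2.63×10⁻³
Borosilicate glass ranks first.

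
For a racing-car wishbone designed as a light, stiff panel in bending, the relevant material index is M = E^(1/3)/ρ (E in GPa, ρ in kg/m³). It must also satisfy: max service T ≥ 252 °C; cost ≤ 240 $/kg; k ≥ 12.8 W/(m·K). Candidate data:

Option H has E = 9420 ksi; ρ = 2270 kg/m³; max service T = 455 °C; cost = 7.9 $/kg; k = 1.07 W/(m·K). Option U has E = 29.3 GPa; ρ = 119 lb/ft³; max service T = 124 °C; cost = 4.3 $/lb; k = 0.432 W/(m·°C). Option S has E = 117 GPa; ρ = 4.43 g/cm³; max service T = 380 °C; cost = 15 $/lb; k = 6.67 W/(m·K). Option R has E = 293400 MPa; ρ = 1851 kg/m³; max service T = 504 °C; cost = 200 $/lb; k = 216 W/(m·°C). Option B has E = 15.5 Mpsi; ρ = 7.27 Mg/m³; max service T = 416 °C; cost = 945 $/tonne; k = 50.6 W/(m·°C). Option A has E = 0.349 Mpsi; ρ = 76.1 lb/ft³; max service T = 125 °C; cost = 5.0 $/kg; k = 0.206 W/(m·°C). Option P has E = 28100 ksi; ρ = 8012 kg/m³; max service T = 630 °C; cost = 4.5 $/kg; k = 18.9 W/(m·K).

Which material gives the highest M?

option P

Screen on constraints: max service T ≥ 252 °C; cost ≤ 240 $/kg; k ≥ 12.8 W/(m·K). Survivors: option B, option P.
After converting to SI:
  option B: E = 106.9 GPa, ρ = 7270 kg/m³
  option P: E = 193.7 GPa, ρ = 8012 kg/m³
  option P: M = 0.722×10⁻³
  option B: M = 0.653×10⁻³
Option P ranks first.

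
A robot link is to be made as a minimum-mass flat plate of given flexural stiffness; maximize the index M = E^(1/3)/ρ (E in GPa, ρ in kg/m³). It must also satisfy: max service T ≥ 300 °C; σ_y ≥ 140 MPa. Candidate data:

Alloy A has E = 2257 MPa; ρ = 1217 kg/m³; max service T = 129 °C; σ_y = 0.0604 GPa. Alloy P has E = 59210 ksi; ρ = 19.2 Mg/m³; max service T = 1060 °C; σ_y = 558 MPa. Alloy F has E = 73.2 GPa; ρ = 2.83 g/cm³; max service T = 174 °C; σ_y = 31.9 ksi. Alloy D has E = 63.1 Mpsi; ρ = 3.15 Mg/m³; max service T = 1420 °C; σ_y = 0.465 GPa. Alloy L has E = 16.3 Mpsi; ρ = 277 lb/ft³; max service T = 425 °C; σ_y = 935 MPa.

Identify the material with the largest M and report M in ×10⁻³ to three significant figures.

Screen on constraints: max service T ≥ 300 °C; σ_y ≥ 140 MPa. Survivors: alloy P, alloy D, alloy L.
Putting every candidate on a common basis:
  alloy P: E = 408.2 GPa, ρ = 19200 kg/m³
  alloy D: E = 435.1 GPa, ρ = 3150 kg/m³
  alloy L: E = 112.4 GPa, ρ = 4437 kg/m³
  alloy D: M = 2.41×10⁻³
  alloy L: M = 1.09×10⁻³
  alloy P: M = 0.386×10⁻³
Alloy D ranks first.

alloy D, M = 2.41×10⁻³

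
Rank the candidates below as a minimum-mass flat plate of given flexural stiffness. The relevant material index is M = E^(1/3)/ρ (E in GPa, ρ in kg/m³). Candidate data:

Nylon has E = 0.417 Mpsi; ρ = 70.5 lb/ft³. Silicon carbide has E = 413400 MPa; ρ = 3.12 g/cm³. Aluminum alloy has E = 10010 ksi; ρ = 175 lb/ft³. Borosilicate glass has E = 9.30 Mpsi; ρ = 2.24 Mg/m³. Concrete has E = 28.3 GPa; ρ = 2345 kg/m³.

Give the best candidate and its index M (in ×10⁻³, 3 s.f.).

Putting every candidate on a common basis:
  nylon: E = 2.875 GPa, ρ = 1129 kg/m³
  silicon carbide: E = 413.4 GPa, ρ = 3120 kg/m³
  aluminum alloy: E = 69.02 GPa, ρ = 2803 kg/m³
  borosilicate glass: E = 64.12 GPa, ρ = 2240 kg/m³
  concrete: E = 28.30 GPa, ρ = 2345 kg/m³
  silicon carbide: M = 2.39×10⁻³
  borosilicate glass: M = 1.79×10⁻³
  aluminum alloy: M = 1.46×10⁻³
  concrete: M = 1.30×10⁻³
  nylon: M = 1.26×10⁻³
Silicon carbide ranks first.

silicon carbide, M = 2.39×10⁻³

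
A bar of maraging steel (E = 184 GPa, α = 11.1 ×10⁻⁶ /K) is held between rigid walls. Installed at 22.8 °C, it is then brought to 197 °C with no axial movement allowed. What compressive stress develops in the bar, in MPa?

356 MPa

ΔT = 174.2 K. Constrained thermal stress σ = E·α·ΔT = 184.0×10³ MPa × 11.1×10⁻⁶ × 174.2 = 356 MPa (compressive).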